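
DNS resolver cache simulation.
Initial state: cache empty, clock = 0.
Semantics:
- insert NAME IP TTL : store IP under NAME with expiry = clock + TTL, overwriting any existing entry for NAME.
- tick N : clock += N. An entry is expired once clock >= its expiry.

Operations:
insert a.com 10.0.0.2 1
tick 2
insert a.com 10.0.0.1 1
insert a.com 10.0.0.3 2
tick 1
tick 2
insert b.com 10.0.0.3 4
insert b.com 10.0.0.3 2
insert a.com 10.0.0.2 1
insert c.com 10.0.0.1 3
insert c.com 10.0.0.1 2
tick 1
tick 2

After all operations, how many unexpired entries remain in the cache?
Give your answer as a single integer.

Answer: 0

Derivation:
Op 1: insert a.com -> 10.0.0.2 (expiry=0+1=1). clock=0
Op 2: tick 2 -> clock=2. purged={a.com}
Op 3: insert a.com -> 10.0.0.1 (expiry=2+1=3). clock=2
Op 4: insert a.com -> 10.0.0.3 (expiry=2+2=4). clock=2
Op 5: tick 1 -> clock=3.
Op 6: tick 2 -> clock=5. purged={a.com}
Op 7: insert b.com -> 10.0.0.3 (expiry=5+4=9). clock=5
Op 8: insert b.com -> 10.0.0.3 (expiry=5+2=7). clock=5
Op 9: insert a.com -> 10.0.0.2 (expiry=5+1=6). clock=5
Op 10: insert c.com -> 10.0.0.1 (expiry=5+3=8). clock=5
Op 11: insert c.com -> 10.0.0.1 (expiry=5+2=7). clock=5
Op 12: tick 1 -> clock=6. purged={a.com}
Op 13: tick 2 -> clock=8. purged={b.com,c.com}
Final cache (unexpired): {} -> size=0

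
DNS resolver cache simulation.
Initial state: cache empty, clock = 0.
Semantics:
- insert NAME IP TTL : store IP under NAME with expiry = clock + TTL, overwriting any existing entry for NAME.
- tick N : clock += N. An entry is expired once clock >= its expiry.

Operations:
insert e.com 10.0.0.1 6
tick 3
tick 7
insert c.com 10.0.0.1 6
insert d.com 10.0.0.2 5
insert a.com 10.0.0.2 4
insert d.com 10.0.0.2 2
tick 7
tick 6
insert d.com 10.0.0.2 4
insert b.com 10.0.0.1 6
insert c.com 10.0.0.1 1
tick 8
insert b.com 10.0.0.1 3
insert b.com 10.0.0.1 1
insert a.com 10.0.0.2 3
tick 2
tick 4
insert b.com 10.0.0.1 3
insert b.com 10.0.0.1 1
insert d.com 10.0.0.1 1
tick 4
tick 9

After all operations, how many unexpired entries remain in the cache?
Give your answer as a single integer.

Answer: 0

Derivation:
Op 1: insert e.com -> 10.0.0.1 (expiry=0+6=6). clock=0
Op 2: tick 3 -> clock=3.
Op 3: tick 7 -> clock=10. purged={e.com}
Op 4: insert c.com -> 10.0.0.1 (expiry=10+6=16). clock=10
Op 5: insert d.com -> 10.0.0.2 (expiry=10+5=15). clock=10
Op 6: insert a.com -> 10.0.0.2 (expiry=10+4=14). clock=10
Op 7: insert d.com -> 10.0.0.2 (expiry=10+2=12). clock=10
Op 8: tick 7 -> clock=17. purged={a.com,c.com,d.com}
Op 9: tick 6 -> clock=23.
Op 10: insert d.com -> 10.0.0.2 (expiry=23+4=27). clock=23
Op 11: insert b.com -> 10.0.0.1 (expiry=23+6=29). clock=23
Op 12: insert c.com -> 10.0.0.1 (expiry=23+1=24). clock=23
Op 13: tick 8 -> clock=31. purged={b.com,c.com,d.com}
Op 14: insert b.com -> 10.0.0.1 (expiry=31+3=34). clock=31
Op 15: insert b.com -> 10.0.0.1 (expiry=31+1=32). clock=31
Op 16: insert a.com -> 10.0.0.2 (expiry=31+3=34). clock=31
Op 17: tick 2 -> clock=33. purged={b.com}
Op 18: tick 4 -> clock=37. purged={a.com}
Op 19: insert b.com -> 10.0.0.1 (expiry=37+3=40). clock=37
Op 20: insert b.com -> 10.0.0.1 (expiry=37+1=38). clock=37
Op 21: insert d.com -> 10.0.0.1 (expiry=37+1=38). clock=37
Op 22: tick 4 -> clock=41. purged={b.com,d.com}
Op 23: tick 9 -> clock=50.
Final cache (unexpired): {} -> size=0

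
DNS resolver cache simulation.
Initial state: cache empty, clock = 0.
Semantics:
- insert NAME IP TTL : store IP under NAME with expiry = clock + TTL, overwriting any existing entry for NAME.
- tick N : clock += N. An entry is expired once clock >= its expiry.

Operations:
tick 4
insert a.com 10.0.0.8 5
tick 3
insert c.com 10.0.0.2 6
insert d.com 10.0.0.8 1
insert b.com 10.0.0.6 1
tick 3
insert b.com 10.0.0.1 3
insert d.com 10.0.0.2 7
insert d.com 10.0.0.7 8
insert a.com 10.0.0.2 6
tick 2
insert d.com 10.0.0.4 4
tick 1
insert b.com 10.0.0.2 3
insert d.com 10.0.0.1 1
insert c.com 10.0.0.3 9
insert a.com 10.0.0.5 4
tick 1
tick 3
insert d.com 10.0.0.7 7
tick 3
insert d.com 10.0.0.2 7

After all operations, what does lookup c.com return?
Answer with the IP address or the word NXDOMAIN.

Op 1: tick 4 -> clock=4.
Op 2: insert a.com -> 10.0.0.8 (expiry=4+5=9). clock=4
Op 3: tick 3 -> clock=7.
Op 4: insert c.com -> 10.0.0.2 (expiry=7+6=13). clock=7
Op 5: insert d.com -> 10.0.0.8 (expiry=7+1=8). clock=7
Op 6: insert b.com -> 10.0.0.6 (expiry=7+1=8). clock=7
Op 7: tick 3 -> clock=10. purged={a.com,b.com,d.com}
Op 8: insert b.com -> 10.0.0.1 (expiry=10+3=13). clock=10
Op 9: insert d.com -> 10.0.0.2 (expiry=10+7=17). clock=10
Op 10: insert d.com -> 10.0.0.7 (expiry=10+8=18). clock=10
Op 11: insert a.com -> 10.0.0.2 (expiry=10+6=16). clock=10
Op 12: tick 2 -> clock=12.
Op 13: insert d.com -> 10.0.0.4 (expiry=12+4=16). clock=12
Op 14: tick 1 -> clock=13. purged={b.com,c.com}
Op 15: insert b.com -> 10.0.0.2 (expiry=13+3=16). clock=13
Op 16: insert d.com -> 10.0.0.1 (expiry=13+1=14). clock=13
Op 17: insert c.com -> 10.0.0.3 (expiry=13+9=22). clock=13
Op 18: insert a.com -> 10.0.0.5 (expiry=13+4=17). clock=13
Op 19: tick 1 -> clock=14. purged={d.com}
Op 20: tick 3 -> clock=17. purged={a.com,b.com}
Op 21: insert d.com -> 10.0.0.7 (expiry=17+7=24). clock=17
Op 22: tick 3 -> clock=20.
Op 23: insert d.com -> 10.0.0.2 (expiry=20+7=27). clock=20
lookup c.com: present, ip=10.0.0.3 expiry=22 > clock=20

Answer: 10.0.0.3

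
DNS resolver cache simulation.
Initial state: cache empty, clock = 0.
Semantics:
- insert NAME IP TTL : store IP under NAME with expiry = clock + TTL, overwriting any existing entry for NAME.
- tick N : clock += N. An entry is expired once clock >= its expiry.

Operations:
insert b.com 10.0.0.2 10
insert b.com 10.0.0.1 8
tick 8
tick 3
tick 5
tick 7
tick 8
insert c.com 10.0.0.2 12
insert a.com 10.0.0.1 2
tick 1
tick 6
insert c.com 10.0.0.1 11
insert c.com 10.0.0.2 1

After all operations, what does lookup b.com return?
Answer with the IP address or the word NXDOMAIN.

Answer: NXDOMAIN

Derivation:
Op 1: insert b.com -> 10.0.0.2 (expiry=0+10=10). clock=0
Op 2: insert b.com -> 10.0.0.1 (expiry=0+8=8). clock=0
Op 3: tick 8 -> clock=8. purged={b.com}
Op 4: tick 3 -> clock=11.
Op 5: tick 5 -> clock=16.
Op 6: tick 7 -> clock=23.
Op 7: tick 8 -> clock=31.
Op 8: insert c.com -> 10.0.0.2 (expiry=31+12=43). clock=31
Op 9: insert a.com -> 10.0.0.1 (expiry=31+2=33). clock=31
Op 10: tick 1 -> clock=32.
Op 11: tick 6 -> clock=38. purged={a.com}
Op 12: insert c.com -> 10.0.0.1 (expiry=38+11=49). clock=38
Op 13: insert c.com -> 10.0.0.2 (expiry=38+1=39). clock=38
lookup b.com: not in cache (expired or never inserted)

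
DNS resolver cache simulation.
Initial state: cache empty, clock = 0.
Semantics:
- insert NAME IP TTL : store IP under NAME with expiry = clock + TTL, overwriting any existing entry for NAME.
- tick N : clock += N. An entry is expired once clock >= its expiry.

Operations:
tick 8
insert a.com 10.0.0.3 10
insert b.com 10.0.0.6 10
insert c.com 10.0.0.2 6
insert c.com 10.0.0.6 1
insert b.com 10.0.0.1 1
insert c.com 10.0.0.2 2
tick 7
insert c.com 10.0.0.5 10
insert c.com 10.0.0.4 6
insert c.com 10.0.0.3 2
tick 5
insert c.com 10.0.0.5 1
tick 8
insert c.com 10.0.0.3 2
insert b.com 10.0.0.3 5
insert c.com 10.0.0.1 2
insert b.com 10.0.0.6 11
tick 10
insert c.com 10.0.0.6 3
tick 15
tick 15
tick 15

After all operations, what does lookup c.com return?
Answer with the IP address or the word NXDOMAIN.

Op 1: tick 8 -> clock=8.
Op 2: insert a.com -> 10.0.0.3 (expiry=8+10=18). clock=8
Op 3: insert b.com -> 10.0.0.6 (expiry=8+10=18). clock=8
Op 4: insert c.com -> 10.0.0.2 (expiry=8+6=14). clock=8
Op 5: insert c.com -> 10.0.0.6 (expiry=8+1=9). clock=8
Op 6: insert b.com -> 10.0.0.1 (expiry=8+1=9). clock=8
Op 7: insert c.com -> 10.0.0.2 (expiry=8+2=10). clock=8
Op 8: tick 7 -> clock=15. purged={b.com,c.com}
Op 9: insert c.com -> 10.0.0.5 (expiry=15+10=25). clock=15
Op 10: insert c.com -> 10.0.0.4 (expiry=15+6=21). clock=15
Op 11: insert c.com -> 10.0.0.3 (expiry=15+2=17). clock=15
Op 12: tick 5 -> clock=20. purged={a.com,c.com}
Op 13: insert c.com -> 10.0.0.5 (expiry=20+1=21). clock=20
Op 14: tick 8 -> clock=28. purged={c.com}
Op 15: insert c.com -> 10.0.0.3 (expiry=28+2=30). clock=28
Op 16: insert b.com -> 10.0.0.3 (expiry=28+5=33). clock=28
Op 17: insert c.com -> 10.0.0.1 (expiry=28+2=30). clock=28
Op 18: insert b.com -> 10.0.0.6 (expiry=28+11=39). clock=28
Op 19: tick 10 -> clock=38. purged={c.com}
Op 20: insert c.com -> 10.0.0.6 (expiry=38+3=41). clock=38
Op 21: tick 15 -> clock=53. purged={b.com,c.com}
Op 22: tick 15 -> clock=68.
Op 23: tick 15 -> clock=83.
lookup c.com: not in cache (expired or never inserted)

Answer: NXDOMAIN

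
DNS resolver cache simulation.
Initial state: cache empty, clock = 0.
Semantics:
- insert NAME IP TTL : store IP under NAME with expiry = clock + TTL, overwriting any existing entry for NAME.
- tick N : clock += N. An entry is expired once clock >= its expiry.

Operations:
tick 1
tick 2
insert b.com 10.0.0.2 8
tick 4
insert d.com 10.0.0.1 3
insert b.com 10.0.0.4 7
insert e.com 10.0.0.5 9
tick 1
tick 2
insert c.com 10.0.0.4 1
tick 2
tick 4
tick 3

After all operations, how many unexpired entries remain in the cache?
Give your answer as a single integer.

Answer: 0

Derivation:
Op 1: tick 1 -> clock=1.
Op 2: tick 2 -> clock=3.
Op 3: insert b.com -> 10.0.0.2 (expiry=3+8=11). clock=3
Op 4: tick 4 -> clock=7.
Op 5: insert d.com -> 10.0.0.1 (expiry=7+3=10). clock=7
Op 6: insert b.com -> 10.0.0.4 (expiry=7+7=14). clock=7
Op 7: insert e.com -> 10.0.0.5 (expiry=7+9=16). clock=7
Op 8: tick 1 -> clock=8.
Op 9: tick 2 -> clock=10. purged={d.com}
Op 10: insert c.com -> 10.0.0.4 (expiry=10+1=11). clock=10
Op 11: tick 2 -> clock=12. purged={c.com}
Op 12: tick 4 -> clock=16. purged={b.com,e.com}
Op 13: tick 3 -> clock=19.
Final cache (unexpired): {} -> size=0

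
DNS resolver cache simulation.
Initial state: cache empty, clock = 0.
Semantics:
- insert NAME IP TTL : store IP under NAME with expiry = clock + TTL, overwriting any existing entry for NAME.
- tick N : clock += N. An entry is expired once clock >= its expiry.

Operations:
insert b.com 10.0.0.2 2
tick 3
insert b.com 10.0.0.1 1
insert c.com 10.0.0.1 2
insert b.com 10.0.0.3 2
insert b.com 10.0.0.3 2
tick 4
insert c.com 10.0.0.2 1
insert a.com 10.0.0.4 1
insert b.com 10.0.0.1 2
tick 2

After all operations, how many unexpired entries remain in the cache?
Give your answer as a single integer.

Answer: 0

Derivation:
Op 1: insert b.com -> 10.0.0.2 (expiry=0+2=2). clock=0
Op 2: tick 3 -> clock=3. purged={b.com}
Op 3: insert b.com -> 10.0.0.1 (expiry=3+1=4). clock=3
Op 4: insert c.com -> 10.0.0.1 (expiry=3+2=5). clock=3
Op 5: insert b.com -> 10.0.0.3 (expiry=3+2=5). clock=3
Op 6: insert b.com -> 10.0.0.3 (expiry=3+2=5). clock=3
Op 7: tick 4 -> clock=7. purged={b.com,c.com}
Op 8: insert c.com -> 10.0.0.2 (expiry=7+1=8). clock=7
Op 9: insert a.com -> 10.0.0.4 (expiry=7+1=8). clock=7
Op 10: insert b.com -> 10.0.0.1 (expiry=7+2=9). clock=7
Op 11: tick 2 -> clock=9. purged={a.com,b.com,c.com}
Final cache (unexpired): {} -> size=0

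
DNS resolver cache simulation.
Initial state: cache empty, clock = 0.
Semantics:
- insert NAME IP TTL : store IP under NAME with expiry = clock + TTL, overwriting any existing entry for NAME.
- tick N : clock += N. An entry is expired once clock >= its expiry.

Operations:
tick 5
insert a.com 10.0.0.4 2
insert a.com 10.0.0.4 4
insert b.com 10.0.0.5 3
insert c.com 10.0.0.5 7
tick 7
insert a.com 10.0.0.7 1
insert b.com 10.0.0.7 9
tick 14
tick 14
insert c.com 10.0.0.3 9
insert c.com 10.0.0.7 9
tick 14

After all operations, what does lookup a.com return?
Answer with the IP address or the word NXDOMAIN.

Op 1: tick 5 -> clock=5.
Op 2: insert a.com -> 10.0.0.4 (expiry=5+2=7). clock=5
Op 3: insert a.com -> 10.0.0.4 (expiry=5+4=9). clock=5
Op 4: insert b.com -> 10.0.0.5 (expiry=5+3=8). clock=5
Op 5: insert c.com -> 10.0.0.5 (expiry=5+7=12). clock=5
Op 6: tick 7 -> clock=12. purged={a.com,b.com,c.com}
Op 7: insert a.com -> 10.0.0.7 (expiry=12+1=13). clock=12
Op 8: insert b.com -> 10.0.0.7 (expiry=12+9=21). clock=12
Op 9: tick 14 -> clock=26. purged={a.com,b.com}
Op 10: tick 14 -> clock=40.
Op 11: insert c.com -> 10.0.0.3 (expiry=40+9=49). clock=40
Op 12: insert c.com -> 10.0.0.7 (expiry=40+9=49). clock=40
Op 13: tick 14 -> clock=54. purged={c.com}
lookup a.com: not in cache (expired or never inserted)

Answer: NXDOMAIN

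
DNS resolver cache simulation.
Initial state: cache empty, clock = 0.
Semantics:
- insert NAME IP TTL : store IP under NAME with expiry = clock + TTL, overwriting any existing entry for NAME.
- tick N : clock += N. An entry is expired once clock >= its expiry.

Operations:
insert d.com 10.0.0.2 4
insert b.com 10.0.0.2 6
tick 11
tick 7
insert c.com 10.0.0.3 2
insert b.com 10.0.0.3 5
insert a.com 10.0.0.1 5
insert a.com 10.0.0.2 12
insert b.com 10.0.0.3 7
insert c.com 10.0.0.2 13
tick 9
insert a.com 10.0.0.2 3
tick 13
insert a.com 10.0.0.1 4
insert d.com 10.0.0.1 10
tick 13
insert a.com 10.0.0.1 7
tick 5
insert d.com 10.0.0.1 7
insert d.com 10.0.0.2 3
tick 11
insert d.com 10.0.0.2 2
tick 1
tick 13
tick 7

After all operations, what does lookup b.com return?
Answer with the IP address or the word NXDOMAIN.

Answer: NXDOMAIN

Derivation:
Op 1: insert d.com -> 10.0.0.2 (expiry=0+4=4). clock=0
Op 2: insert b.com -> 10.0.0.2 (expiry=0+6=6). clock=0
Op 3: tick 11 -> clock=11. purged={b.com,d.com}
Op 4: tick 7 -> clock=18.
Op 5: insert c.com -> 10.0.0.3 (expiry=18+2=20). clock=18
Op 6: insert b.com -> 10.0.0.3 (expiry=18+5=23). clock=18
Op 7: insert a.com -> 10.0.0.1 (expiry=18+5=23). clock=18
Op 8: insert a.com -> 10.0.0.2 (expiry=18+12=30). clock=18
Op 9: insert b.com -> 10.0.0.3 (expiry=18+7=25). clock=18
Op 10: insert c.com -> 10.0.0.2 (expiry=18+13=31). clock=18
Op 11: tick 9 -> clock=27. purged={b.com}
Op 12: insert a.com -> 10.0.0.2 (expiry=27+3=30). clock=27
Op 13: tick 13 -> clock=40. purged={a.com,c.com}
Op 14: insert a.com -> 10.0.0.1 (expiry=40+4=44). clock=40
Op 15: insert d.com -> 10.0.0.1 (expiry=40+10=50). clock=40
Op 16: tick 13 -> clock=53. purged={a.com,d.com}
Op 17: insert a.com -> 10.0.0.1 (expiry=53+7=60). clock=53
Op 18: tick 5 -> clock=58.
Op 19: insert d.com -> 10.0.0.1 (expiry=58+7=65). clock=58
Op 20: insert d.com -> 10.0.0.2 (expiry=58+3=61). clock=58
Op 21: tick 11 -> clock=69. purged={a.com,d.com}
Op 22: insert d.com -> 10.0.0.2 (expiry=69+2=71). clock=69
Op 23: tick 1 -> clock=70.
Op 24: tick 13 -> clock=83. purged={d.com}
Op 25: tick 7 -> clock=90.
lookup b.com: not in cache (expired or never inserted)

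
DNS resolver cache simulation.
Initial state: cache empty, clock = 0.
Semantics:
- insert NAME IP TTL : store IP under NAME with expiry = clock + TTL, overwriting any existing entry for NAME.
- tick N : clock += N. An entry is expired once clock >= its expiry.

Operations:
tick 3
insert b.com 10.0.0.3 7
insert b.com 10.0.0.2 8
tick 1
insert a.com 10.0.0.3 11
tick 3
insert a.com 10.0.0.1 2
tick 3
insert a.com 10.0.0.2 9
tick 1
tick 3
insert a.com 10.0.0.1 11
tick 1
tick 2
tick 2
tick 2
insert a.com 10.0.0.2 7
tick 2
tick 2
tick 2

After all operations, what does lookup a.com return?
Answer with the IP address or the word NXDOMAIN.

Op 1: tick 3 -> clock=3.
Op 2: insert b.com -> 10.0.0.3 (expiry=3+7=10). clock=3
Op 3: insert b.com -> 10.0.0.2 (expiry=3+8=11). clock=3
Op 4: tick 1 -> clock=4.
Op 5: insert a.com -> 10.0.0.3 (expiry=4+11=15). clock=4
Op 6: tick 3 -> clock=7.
Op 7: insert a.com -> 10.0.0.1 (expiry=7+2=9). clock=7
Op 8: tick 3 -> clock=10. purged={a.com}
Op 9: insert a.com -> 10.0.0.2 (expiry=10+9=19). clock=10
Op 10: tick 1 -> clock=11. purged={b.com}
Op 11: tick 3 -> clock=14.
Op 12: insert a.com -> 10.0.0.1 (expiry=14+11=25). clock=14
Op 13: tick 1 -> clock=15.
Op 14: tick 2 -> clock=17.
Op 15: tick 2 -> clock=19.
Op 16: tick 2 -> clock=21.
Op 17: insert a.com -> 10.0.0.2 (expiry=21+7=28). clock=21
Op 18: tick 2 -> clock=23.
Op 19: tick 2 -> clock=25.
Op 20: tick 2 -> clock=27.
lookup a.com: present, ip=10.0.0.2 expiry=28 > clock=27

Answer: 10.0.0.2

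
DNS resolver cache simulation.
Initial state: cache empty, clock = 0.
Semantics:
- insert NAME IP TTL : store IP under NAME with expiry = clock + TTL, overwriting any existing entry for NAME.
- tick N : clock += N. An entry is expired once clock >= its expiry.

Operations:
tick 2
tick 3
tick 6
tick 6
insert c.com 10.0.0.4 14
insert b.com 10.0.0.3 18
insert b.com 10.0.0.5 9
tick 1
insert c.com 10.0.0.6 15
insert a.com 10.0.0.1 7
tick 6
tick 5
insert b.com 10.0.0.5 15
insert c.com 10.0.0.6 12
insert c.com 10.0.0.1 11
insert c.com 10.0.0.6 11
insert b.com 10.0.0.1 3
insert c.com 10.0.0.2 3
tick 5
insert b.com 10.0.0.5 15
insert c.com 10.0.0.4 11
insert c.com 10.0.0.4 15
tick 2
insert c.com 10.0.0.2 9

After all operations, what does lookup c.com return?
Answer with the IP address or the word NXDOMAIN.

Answer: 10.0.0.2

Derivation:
Op 1: tick 2 -> clock=2.
Op 2: tick 3 -> clock=5.
Op 3: tick 6 -> clock=11.
Op 4: tick 6 -> clock=17.
Op 5: insert c.com -> 10.0.0.4 (expiry=17+14=31). clock=17
Op 6: insert b.com -> 10.0.0.3 (expiry=17+18=35). clock=17
Op 7: insert b.com -> 10.0.0.5 (expiry=17+9=26). clock=17
Op 8: tick 1 -> clock=18.
Op 9: insert c.com -> 10.0.0.6 (expiry=18+15=33). clock=18
Op 10: insert a.com -> 10.0.0.1 (expiry=18+7=25). clock=18
Op 11: tick 6 -> clock=24.
Op 12: tick 5 -> clock=29. purged={a.com,b.com}
Op 13: insert b.com -> 10.0.0.5 (expiry=29+15=44). clock=29
Op 14: insert c.com -> 10.0.0.6 (expiry=29+12=41). clock=29
Op 15: insert c.com -> 10.0.0.1 (expiry=29+11=40). clock=29
Op 16: insert c.com -> 10.0.0.6 (expiry=29+11=40). clock=29
Op 17: insert b.com -> 10.0.0.1 (expiry=29+3=32). clock=29
Op 18: insert c.com -> 10.0.0.2 (expiry=29+3=32). clock=29
Op 19: tick 5 -> clock=34. purged={b.com,c.com}
Op 20: insert b.com -> 10.0.0.5 (expiry=34+15=49). clock=34
Op 21: insert c.com -> 10.0.0.4 (expiry=34+11=45). clock=34
Op 22: insert c.com -> 10.0.0.4 (expiry=34+15=49). clock=34
Op 23: tick 2 -> clock=36.
Op 24: insert c.com -> 10.0.0.2 (expiry=36+9=45). clock=36
lookup c.com: present, ip=10.0.0.2 expiry=45 > clock=36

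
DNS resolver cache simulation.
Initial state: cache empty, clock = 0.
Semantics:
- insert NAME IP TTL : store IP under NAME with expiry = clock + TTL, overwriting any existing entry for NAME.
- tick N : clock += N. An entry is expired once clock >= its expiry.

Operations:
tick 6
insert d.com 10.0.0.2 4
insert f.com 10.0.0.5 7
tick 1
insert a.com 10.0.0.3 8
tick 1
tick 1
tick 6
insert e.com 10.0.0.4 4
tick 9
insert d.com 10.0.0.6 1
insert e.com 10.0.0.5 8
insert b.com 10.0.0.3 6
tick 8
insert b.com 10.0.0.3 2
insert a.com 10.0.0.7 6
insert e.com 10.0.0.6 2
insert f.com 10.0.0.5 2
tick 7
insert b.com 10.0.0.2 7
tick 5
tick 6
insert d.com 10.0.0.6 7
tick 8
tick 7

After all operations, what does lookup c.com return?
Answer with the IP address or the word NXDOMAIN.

Answer: NXDOMAIN

Derivation:
Op 1: tick 6 -> clock=6.
Op 2: insert d.com -> 10.0.0.2 (expiry=6+4=10). clock=6
Op 3: insert f.com -> 10.0.0.5 (expiry=6+7=13). clock=6
Op 4: tick 1 -> clock=7.
Op 5: insert a.com -> 10.0.0.3 (expiry=7+8=15). clock=7
Op 6: tick 1 -> clock=8.
Op 7: tick 1 -> clock=9.
Op 8: tick 6 -> clock=15. purged={a.com,d.com,f.com}
Op 9: insert e.com -> 10.0.0.4 (expiry=15+4=19). clock=15
Op 10: tick 9 -> clock=24. purged={e.com}
Op 11: insert d.com -> 10.0.0.6 (expiry=24+1=25). clock=24
Op 12: insert e.com -> 10.0.0.5 (expiry=24+8=32). clock=24
Op 13: insert b.com -> 10.0.0.3 (expiry=24+6=30). clock=24
Op 14: tick 8 -> clock=32. purged={b.com,d.com,e.com}
Op 15: insert b.com -> 10.0.0.3 (expiry=32+2=34). clock=32
Op 16: insert a.com -> 10.0.0.7 (expiry=32+6=38). clock=32
Op 17: insert e.com -> 10.0.0.6 (expiry=32+2=34). clock=32
Op 18: insert f.com -> 10.0.0.5 (expiry=32+2=34). clock=32
Op 19: tick 7 -> clock=39. purged={a.com,b.com,e.com,f.com}
Op 20: insert b.com -> 10.0.0.2 (expiry=39+7=46). clock=39
Op 21: tick 5 -> clock=44.
Op 22: tick 6 -> clock=50. purged={b.com}
Op 23: insert d.com -> 10.0.0.6 (expiry=50+7=57). clock=50
Op 24: tick 8 -> clock=58. purged={d.com}
Op 25: tick 7 -> clock=65.
lookup c.com: not in cache (expired or never inserted)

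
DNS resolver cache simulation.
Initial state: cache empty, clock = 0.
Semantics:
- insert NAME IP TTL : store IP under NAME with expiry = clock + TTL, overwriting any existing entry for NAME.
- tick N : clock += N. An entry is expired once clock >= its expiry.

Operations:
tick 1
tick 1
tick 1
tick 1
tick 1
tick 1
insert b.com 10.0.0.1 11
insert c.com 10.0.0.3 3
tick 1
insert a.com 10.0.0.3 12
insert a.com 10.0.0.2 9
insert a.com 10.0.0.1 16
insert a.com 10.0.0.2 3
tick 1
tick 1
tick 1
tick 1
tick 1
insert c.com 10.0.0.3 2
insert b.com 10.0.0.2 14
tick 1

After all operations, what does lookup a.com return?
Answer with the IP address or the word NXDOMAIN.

Op 1: tick 1 -> clock=1.
Op 2: tick 1 -> clock=2.
Op 3: tick 1 -> clock=3.
Op 4: tick 1 -> clock=4.
Op 5: tick 1 -> clock=5.
Op 6: tick 1 -> clock=6.
Op 7: insert b.com -> 10.0.0.1 (expiry=6+11=17). clock=6
Op 8: insert c.com -> 10.0.0.3 (expiry=6+3=9). clock=6
Op 9: tick 1 -> clock=7.
Op 10: insert a.com -> 10.0.0.3 (expiry=7+12=19). clock=7
Op 11: insert a.com -> 10.0.0.2 (expiry=7+9=16). clock=7
Op 12: insert a.com -> 10.0.0.1 (expiry=7+16=23). clock=7
Op 13: insert a.com -> 10.0.0.2 (expiry=7+3=10). clock=7
Op 14: tick 1 -> clock=8.
Op 15: tick 1 -> clock=9. purged={c.com}
Op 16: tick 1 -> clock=10. purged={a.com}
Op 17: tick 1 -> clock=11.
Op 18: tick 1 -> clock=12.
Op 19: insert c.com -> 10.0.0.3 (expiry=12+2=14). clock=12
Op 20: insert b.com -> 10.0.0.2 (expiry=12+14=26). clock=12
Op 21: tick 1 -> clock=13.
lookup a.com: not in cache (expired or never inserted)

Answer: NXDOMAIN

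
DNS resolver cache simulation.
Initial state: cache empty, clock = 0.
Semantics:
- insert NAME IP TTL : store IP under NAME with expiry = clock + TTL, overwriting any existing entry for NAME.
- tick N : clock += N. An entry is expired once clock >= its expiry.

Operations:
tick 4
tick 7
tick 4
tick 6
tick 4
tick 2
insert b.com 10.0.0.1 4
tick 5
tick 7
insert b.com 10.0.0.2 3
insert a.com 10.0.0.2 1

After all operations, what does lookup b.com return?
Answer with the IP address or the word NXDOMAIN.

Op 1: tick 4 -> clock=4.
Op 2: tick 7 -> clock=11.
Op 3: tick 4 -> clock=15.
Op 4: tick 6 -> clock=21.
Op 5: tick 4 -> clock=25.
Op 6: tick 2 -> clock=27.
Op 7: insert b.com -> 10.0.0.1 (expiry=27+4=31). clock=27
Op 8: tick 5 -> clock=32. purged={b.com}
Op 9: tick 7 -> clock=39.
Op 10: insert b.com -> 10.0.0.2 (expiry=39+3=42). clock=39
Op 11: insert a.com -> 10.0.0.2 (expiry=39+1=40). clock=39
lookup b.com: present, ip=10.0.0.2 expiry=42 > clock=39

Answer: 10.0.0.2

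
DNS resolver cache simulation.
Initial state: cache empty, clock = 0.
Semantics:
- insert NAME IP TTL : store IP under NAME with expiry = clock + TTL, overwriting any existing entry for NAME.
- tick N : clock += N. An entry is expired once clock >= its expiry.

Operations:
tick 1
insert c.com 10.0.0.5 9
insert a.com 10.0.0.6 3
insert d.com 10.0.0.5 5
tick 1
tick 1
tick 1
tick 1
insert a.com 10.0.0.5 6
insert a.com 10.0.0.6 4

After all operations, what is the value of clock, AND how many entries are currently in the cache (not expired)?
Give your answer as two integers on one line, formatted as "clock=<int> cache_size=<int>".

Op 1: tick 1 -> clock=1.
Op 2: insert c.com -> 10.0.0.5 (expiry=1+9=10). clock=1
Op 3: insert a.com -> 10.0.0.6 (expiry=1+3=4). clock=1
Op 4: insert d.com -> 10.0.0.5 (expiry=1+5=6). clock=1
Op 5: tick 1 -> clock=2.
Op 6: tick 1 -> clock=3.
Op 7: tick 1 -> clock=4. purged={a.com}
Op 8: tick 1 -> clock=5.
Op 9: insert a.com -> 10.0.0.5 (expiry=5+6=11). clock=5
Op 10: insert a.com -> 10.0.0.6 (expiry=5+4=9). clock=5
Final clock = 5
Final cache (unexpired): {a.com,c.com,d.com} -> size=3

Answer: clock=5 cache_size=3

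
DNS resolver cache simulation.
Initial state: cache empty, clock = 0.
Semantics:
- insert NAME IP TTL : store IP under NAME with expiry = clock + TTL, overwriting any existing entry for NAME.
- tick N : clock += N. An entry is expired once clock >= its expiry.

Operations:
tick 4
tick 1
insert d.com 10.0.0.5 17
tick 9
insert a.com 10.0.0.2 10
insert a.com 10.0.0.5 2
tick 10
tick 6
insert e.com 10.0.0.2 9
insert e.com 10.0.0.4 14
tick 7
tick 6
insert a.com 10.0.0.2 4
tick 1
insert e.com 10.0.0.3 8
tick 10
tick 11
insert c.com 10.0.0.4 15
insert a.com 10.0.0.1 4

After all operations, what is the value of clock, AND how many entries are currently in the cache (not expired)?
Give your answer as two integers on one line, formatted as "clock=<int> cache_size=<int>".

Op 1: tick 4 -> clock=4.
Op 2: tick 1 -> clock=5.
Op 3: insert d.com -> 10.0.0.5 (expiry=5+17=22). clock=5
Op 4: tick 9 -> clock=14.
Op 5: insert a.com -> 10.0.0.2 (expiry=14+10=24). clock=14
Op 6: insert a.com -> 10.0.0.5 (expiry=14+2=16). clock=14
Op 7: tick 10 -> clock=24. purged={a.com,d.com}
Op 8: tick 6 -> clock=30.
Op 9: insert e.com -> 10.0.0.2 (expiry=30+9=39). clock=30
Op 10: insert e.com -> 10.0.0.4 (expiry=30+14=44). clock=30
Op 11: tick 7 -> clock=37.
Op 12: tick 6 -> clock=43.
Op 13: insert a.com -> 10.0.0.2 (expiry=43+4=47). clock=43
Op 14: tick 1 -> clock=44. purged={e.com}
Op 15: insert e.com -> 10.0.0.3 (expiry=44+8=52). clock=44
Op 16: tick 10 -> clock=54. purged={a.com,e.com}
Op 17: tick 11 -> clock=65.
Op 18: insert c.com -> 10.0.0.4 (expiry=65+15=80). clock=65
Op 19: insert a.com -> 10.0.0.1 (expiry=65+4=69). clock=65
Final clock = 65
Final cache (unexpired): {a.com,c.com} -> size=2

Answer: clock=65 cache_size=2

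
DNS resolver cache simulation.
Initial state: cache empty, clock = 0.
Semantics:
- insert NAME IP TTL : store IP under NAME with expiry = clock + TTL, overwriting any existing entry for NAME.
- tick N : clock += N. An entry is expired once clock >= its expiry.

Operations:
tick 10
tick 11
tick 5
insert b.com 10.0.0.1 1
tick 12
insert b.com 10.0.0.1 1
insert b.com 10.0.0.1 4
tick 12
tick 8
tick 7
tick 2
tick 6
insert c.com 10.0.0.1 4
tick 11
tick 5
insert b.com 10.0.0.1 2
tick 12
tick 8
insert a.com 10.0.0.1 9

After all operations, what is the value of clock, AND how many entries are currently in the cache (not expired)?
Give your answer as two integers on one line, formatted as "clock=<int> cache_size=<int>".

Op 1: tick 10 -> clock=10.
Op 2: tick 11 -> clock=21.
Op 3: tick 5 -> clock=26.
Op 4: insert b.com -> 10.0.0.1 (expiry=26+1=27). clock=26
Op 5: tick 12 -> clock=38. purged={b.com}
Op 6: insert b.com -> 10.0.0.1 (expiry=38+1=39). clock=38
Op 7: insert b.com -> 10.0.0.1 (expiry=38+4=42). clock=38
Op 8: tick 12 -> clock=50. purged={b.com}
Op 9: tick 8 -> clock=58.
Op 10: tick 7 -> clock=65.
Op 11: tick 2 -> clock=67.
Op 12: tick 6 -> clock=73.
Op 13: insert c.com -> 10.0.0.1 (expiry=73+4=77). clock=73
Op 14: tick 11 -> clock=84. purged={c.com}
Op 15: tick 5 -> clock=89.
Op 16: insert b.com -> 10.0.0.1 (expiry=89+2=91). clock=89
Op 17: tick 12 -> clock=101. purged={b.com}
Op 18: tick 8 -> clock=109.
Op 19: insert a.com -> 10.0.0.1 (expiry=109+9=118). clock=109
Final clock = 109
Final cache (unexpired): {a.com} -> size=1

Answer: clock=109 cache_size=1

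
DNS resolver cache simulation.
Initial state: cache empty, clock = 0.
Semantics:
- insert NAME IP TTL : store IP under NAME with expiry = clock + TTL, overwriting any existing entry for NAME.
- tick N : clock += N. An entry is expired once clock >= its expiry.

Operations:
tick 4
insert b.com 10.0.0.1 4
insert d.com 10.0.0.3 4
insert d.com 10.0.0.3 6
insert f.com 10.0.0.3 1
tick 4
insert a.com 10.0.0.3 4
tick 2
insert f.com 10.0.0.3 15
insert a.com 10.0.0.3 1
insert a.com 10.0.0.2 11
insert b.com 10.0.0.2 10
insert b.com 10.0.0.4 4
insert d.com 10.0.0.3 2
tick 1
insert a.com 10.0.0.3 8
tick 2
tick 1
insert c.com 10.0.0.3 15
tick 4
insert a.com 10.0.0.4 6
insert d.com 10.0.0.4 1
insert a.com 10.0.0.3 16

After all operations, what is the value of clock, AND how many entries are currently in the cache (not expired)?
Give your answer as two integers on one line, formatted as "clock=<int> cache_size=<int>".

Op 1: tick 4 -> clock=4.
Op 2: insert b.com -> 10.0.0.1 (expiry=4+4=8). clock=4
Op 3: insert d.com -> 10.0.0.3 (expiry=4+4=8). clock=4
Op 4: insert d.com -> 10.0.0.3 (expiry=4+6=10). clock=4
Op 5: insert f.com -> 10.0.0.3 (expiry=4+1=5). clock=4
Op 6: tick 4 -> clock=8. purged={b.com,f.com}
Op 7: insert a.com -> 10.0.0.3 (expiry=8+4=12). clock=8
Op 8: tick 2 -> clock=10. purged={d.com}
Op 9: insert f.com -> 10.0.0.3 (expiry=10+15=25). clock=10
Op 10: insert a.com -> 10.0.0.3 (expiry=10+1=11). clock=10
Op 11: insert a.com -> 10.0.0.2 (expiry=10+11=21). clock=10
Op 12: insert b.com -> 10.0.0.2 (expiry=10+10=20). clock=10
Op 13: insert b.com -> 10.0.0.4 (expiry=10+4=14). clock=10
Op 14: insert d.com -> 10.0.0.3 (expiry=10+2=12). clock=10
Op 15: tick 1 -> clock=11.
Op 16: insert a.com -> 10.0.0.3 (expiry=11+8=19). clock=11
Op 17: tick 2 -> clock=13. purged={d.com}
Op 18: tick 1 -> clock=14. purged={b.com}
Op 19: insert c.com -> 10.0.0.3 (expiry=14+15=29). clock=14
Op 20: tick 4 -> clock=18.
Op 21: insert a.com -> 10.0.0.4 (expiry=18+6=24). clock=18
Op 22: insert d.com -> 10.0.0.4 (expiry=18+1=19). clock=18
Op 23: insert a.com -> 10.0.0.3 (expiry=18+16=34). clock=18
Final clock = 18
Final cache (unexpired): {a.com,c.com,d.com,f.com} -> size=4

Answer: clock=18 cache_size=4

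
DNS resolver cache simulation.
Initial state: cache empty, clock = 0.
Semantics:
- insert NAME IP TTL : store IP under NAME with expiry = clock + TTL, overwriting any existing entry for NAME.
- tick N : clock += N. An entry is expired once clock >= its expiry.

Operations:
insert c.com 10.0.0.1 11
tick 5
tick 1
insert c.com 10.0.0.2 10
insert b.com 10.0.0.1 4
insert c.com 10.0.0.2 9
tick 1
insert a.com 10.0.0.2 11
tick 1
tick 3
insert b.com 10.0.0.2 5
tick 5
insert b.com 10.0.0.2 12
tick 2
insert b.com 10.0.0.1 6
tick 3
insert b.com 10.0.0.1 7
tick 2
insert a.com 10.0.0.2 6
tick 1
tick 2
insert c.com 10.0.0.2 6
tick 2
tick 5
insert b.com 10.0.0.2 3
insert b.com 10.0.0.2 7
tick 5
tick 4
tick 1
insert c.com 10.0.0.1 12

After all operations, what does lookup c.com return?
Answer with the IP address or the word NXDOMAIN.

Answer: 10.0.0.1

Derivation:
Op 1: insert c.com -> 10.0.0.1 (expiry=0+11=11). clock=0
Op 2: tick 5 -> clock=5.
Op 3: tick 1 -> clock=6.
Op 4: insert c.com -> 10.0.0.2 (expiry=6+10=16). clock=6
Op 5: insert b.com -> 10.0.0.1 (expiry=6+4=10). clock=6
Op 6: insert c.com -> 10.0.0.2 (expiry=6+9=15). clock=6
Op 7: tick 1 -> clock=7.
Op 8: insert a.com -> 10.0.0.2 (expiry=7+11=18). clock=7
Op 9: tick 1 -> clock=8.
Op 10: tick 3 -> clock=11. purged={b.com}
Op 11: insert b.com -> 10.0.0.2 (expiry=11+5=16). clock=11
Op 12: tick 5 -> clock=16. purged={b.com,c.com}
Op 13: insert b.com -> 10.0.0.2 (expiry=16+12=28). clock=16
Op 14: tick 2 -> clock=18. purged={a.com}
Op 15: insert b.com -> 10.0.0.1 (expiry=18+6=24). clock=18
Op 16: tick 3 -> clock=21.
Op 17: insert b.com -> 10.0.0.1 (expiry=21+7=28). clock=21
Op 18: tick 2 -> clock=23.
Op 19: insert a.com -> 10.0.0.2 (expiry=23+6=29). clock=23
Op 20: tick 1 -> clock=24.
Op 21: tick 2 -> clock=26.
Op 22: insert c.com -> 10.0.0.2 (expiry=26+6=32). clock=26
Op 23: tick 2 -> clock=28. purged={b.com}
Op 24: tick 5 -> clock=33. purged={a.com,c.com}
Op 25: insert b.com -> 10.0.0.2 (expiry=33+3=36). clock=33
Op 26: insert b.com -> 10.0.0.2 (expiry=33+7=40). clock=33
Op 27: tick 5 -> clock=38.
Op 28: tick 4 -> clock=42. purged={b.com}
Op 29: tick 1 -> clock=43.
Op 30: insert c.com -> 10.0.0.1 (expiry=43+12=55). clock=43
lookup c.com: present, ip=10.0.0.1 expiry=55 > clock=43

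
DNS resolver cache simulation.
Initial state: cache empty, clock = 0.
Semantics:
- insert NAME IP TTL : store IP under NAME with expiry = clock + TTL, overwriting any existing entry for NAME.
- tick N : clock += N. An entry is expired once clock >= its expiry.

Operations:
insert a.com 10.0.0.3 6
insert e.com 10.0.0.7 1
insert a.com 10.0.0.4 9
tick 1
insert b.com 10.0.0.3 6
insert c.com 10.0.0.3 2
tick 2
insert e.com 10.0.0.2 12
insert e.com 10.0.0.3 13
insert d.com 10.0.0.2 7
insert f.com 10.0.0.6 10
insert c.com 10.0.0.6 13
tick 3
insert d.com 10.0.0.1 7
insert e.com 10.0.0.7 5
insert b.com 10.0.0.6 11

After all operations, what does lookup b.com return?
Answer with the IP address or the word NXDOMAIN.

Op 1: insert a.com -> 10.0.0.3 (expiry=0+6=6). clock=0
Op 2: insert e.com -> 10.0.0.7 (expiry=0+1=1). clock=0
Op 3: insert a.com -> 10.0.0.4 (expiry=0+9=9). clock=0
Op 4: tick 1 -> clock=1. purged={e.com}
Op 5: insert b.com -> 10.0.0.3 (expiry=1+6=7). clock=1
Op 6: insert c.com -> 10.0.0.3 (expiry=1+2=3). clock=1
Op 7: tick 2 -> clock=3. purged={c.com}
Op 8: insert e.com -> 10.0.0.2 (expiry=3+12=15). clock=3
Op 9: insert e.com -> 10.0.0.3 (expiry=3+13=16). clock=3
Op 10: insert d.com -> 10.0.0.2 (expiry=3+7=10). clock=3
Op 11: insert f.com -> 10.0.0.6 (expiry=3+10=13). clock=3
Op 12: insert c.com -> 10.0.0.6 (expiry=3+13=16). clock=3
Op 13: tick 3 -> clock=6.
Op 14: insert d.com -> 10.0.0.1 (expiry=6+7=13). clock=6
Op 15: insert e.com -> 10.0.0.7 (expiry=6+5=11). clock=6
Op 16: insert b.com -> 10.0.0.6 (expiry=6+11=17). clock=6
lookup b.com: present, ip=10.0.0.6 expiry=17 > clock=6

Answer: 10.0.0.6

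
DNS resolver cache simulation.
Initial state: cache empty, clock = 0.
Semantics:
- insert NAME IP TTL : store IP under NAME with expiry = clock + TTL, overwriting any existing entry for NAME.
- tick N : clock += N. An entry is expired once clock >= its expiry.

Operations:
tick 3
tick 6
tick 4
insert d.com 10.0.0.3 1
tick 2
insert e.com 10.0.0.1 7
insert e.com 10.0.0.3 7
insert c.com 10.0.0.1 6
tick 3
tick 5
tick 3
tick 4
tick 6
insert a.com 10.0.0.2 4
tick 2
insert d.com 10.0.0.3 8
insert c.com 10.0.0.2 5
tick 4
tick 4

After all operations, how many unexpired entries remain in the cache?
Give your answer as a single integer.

Op 1: tick 3 -> clock=3.
Op 2: tick 6 -> clock=9.
Op 3: tick 4 -> clock=13.
Op 4: insert d.com -> 10.0.0.3 (expiry=13+1=14). clock=13
Op 5: tick 2 -> clock=15. purged={d.com}
Op 6: insert e.com -> 10.0.0.1 (expiry=15+7=22). clock=15
Op 7: insert e.com -> 10.0.0.3 (expiry=15+7=22). clock=15
Op 8: insert c.com -> 10.0.0.1 (expiry=15+6=21). clock=15
Op 9: tick 3 -> clock=18.
Op 10: tick 5 -> clock=23. purged={c.com,e.com}
Op 11: tick 3 -> clock=26.
Op 12: tick 4 -> clock=30.
Op 13: tick 6 -> clock=36.
Op 14: insert a.com -> 10.0.0.2 (expiry=36+4=40). clock=36
Op 15: tick 2 -> clock=38.
Op 16: insert d.com -> 10.0.0.3 (expiry=38+8=46). clock=38
Op 17: insert c.com -> 10.0.0.2 (expiry=38+5=43). clock=38
Op 18: tick 4 -> clock=42. purged={a.com}
Op 19: tick 4 -> clock=46. purged={c.com,d.com}
Final cache (unexpired): {} -> size=0

Answer: 0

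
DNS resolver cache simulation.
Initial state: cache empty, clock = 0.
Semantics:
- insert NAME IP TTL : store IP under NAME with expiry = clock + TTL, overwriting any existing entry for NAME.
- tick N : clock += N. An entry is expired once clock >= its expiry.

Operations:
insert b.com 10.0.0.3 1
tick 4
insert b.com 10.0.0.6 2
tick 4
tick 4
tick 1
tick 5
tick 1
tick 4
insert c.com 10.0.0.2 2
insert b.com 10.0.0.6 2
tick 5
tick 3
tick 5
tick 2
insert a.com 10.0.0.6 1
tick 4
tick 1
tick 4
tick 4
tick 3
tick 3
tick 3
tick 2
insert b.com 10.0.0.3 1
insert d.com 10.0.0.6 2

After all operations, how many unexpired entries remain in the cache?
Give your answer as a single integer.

Answer: 2

Derivation:
Op 1: insert b.com -> 10.0.0.3 (expiry=0+1=1). clock=0
Op 2: tick 4 -> clock=4. purged={b.com}
Op 3: insert b.com -> 10.0.0.6 (expiry=4+2=6). clock=4
Op 4: tick 4 -> clock=8. purged={b.com}
Op 5: tick 4 -> clock=12.
Op 6: tick 1 -> clock=13.
Op 7: tick 5 -> clock=18.
Op 8: tick 1 -> clock=19.
Op 9: tick 4 -> clock=23.
Op 10: insert c.com -> 10.0.0.2 (expiry=23+2=25). clock=23
Op 11: insert b.com -> 10.0.0.6 (expiry=23+2=25). clock=23
Op 12: tick 5 -> clock=28. purged={b.com,c.com}
Op 13: tick 3 -> clock=31.
Op 14: tick 5 -> clock=36.
Op 15: tick 2 -> clock=38.
Op 16: insert a.com -> 10.0.0.6 (expiry=38+1=39). clock=38
Op 17: tick 4 -> clock=42. purged={a.com}
Op 18: tick 1 -> clock=43.
Op 19: tick 4 -> clock=47.
Op 20: tick 4 -> clock=51.
Op 21: tick 3 -> clock=54.
Op 22: tick 3 -> clock=57.
Op 23: tick 3 -> clock=60.
Op 24: tick 2 -> clock=62.
Op 25: insert b.com -> 10.0.0.3 (expiry=62+1=63). clock=62
Op 26: insert d.com -> 10.0.0.6 (expiry=62+2=64). clock=62
Final cache (unexpired): {b.com,d.com} -> size=2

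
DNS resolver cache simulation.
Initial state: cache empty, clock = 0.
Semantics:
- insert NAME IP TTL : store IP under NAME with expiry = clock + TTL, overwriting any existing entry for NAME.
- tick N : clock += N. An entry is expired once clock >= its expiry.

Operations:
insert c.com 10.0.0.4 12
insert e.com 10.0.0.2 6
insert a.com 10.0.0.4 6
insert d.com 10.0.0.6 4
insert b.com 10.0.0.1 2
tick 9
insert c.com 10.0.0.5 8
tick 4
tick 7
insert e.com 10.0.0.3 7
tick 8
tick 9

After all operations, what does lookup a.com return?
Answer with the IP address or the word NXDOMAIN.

Answer: NXDOMAIN

Derivation:
Op 1: insert c.com -> 10.0.0.4 (expiry=0+12=12). clock=0
Op 2: insert e.com -> 10.0.0.2 (expiry=0+6=6). clock=0
Op 3: insert a.com -> 10.0.0.4 (expiry=0+6=6). clock=0
Op 4: insert d.com -> 10.0.0.6 (expiry=0+4=4). clock=0
Op 5: insert b.com -> 10.0.0.1 (expiry=0+2=2). clock=0
Op 6: tick 9 -> clock=9. purged={a.com,b.com,d.com,e.com}
Op 7: insert c.com -> 10.0.0.5 (expiry=9+8=17). clock=9
Op 8: tick 4 -> clock=13.
Op 9: tick 7 -> clock=20. purged={c.com}
Op 10: insert e.com -> 10.0.0.3 (expiry=20+7=27). clock=20
Op 11: tick 8 -> clock=28. purged={e.com}
Op 12: tick 9 -> clock=37.
lookup a.com: not in cache (expired or never inserted)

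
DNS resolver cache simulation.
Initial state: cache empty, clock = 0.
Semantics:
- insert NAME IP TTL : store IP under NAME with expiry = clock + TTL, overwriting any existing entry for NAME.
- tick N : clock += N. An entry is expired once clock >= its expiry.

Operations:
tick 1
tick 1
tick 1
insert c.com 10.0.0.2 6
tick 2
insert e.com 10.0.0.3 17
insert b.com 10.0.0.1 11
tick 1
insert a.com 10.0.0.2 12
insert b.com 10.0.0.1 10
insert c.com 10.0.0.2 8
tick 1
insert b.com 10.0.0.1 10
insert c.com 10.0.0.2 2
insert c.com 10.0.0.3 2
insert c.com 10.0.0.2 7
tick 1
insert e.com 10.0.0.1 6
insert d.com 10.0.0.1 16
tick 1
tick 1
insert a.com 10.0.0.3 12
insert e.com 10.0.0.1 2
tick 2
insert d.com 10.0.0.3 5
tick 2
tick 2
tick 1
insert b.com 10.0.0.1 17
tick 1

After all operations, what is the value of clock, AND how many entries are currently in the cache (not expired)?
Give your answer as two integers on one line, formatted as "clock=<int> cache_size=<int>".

Answer: clock=18 cache_size=2

Derivation:
Op 1: tick 1 -> clock=1.
Op 2: tick 1 -> clock=2.
Op 3: tick 1 -> clock=3.
Op 4: insert c.com -> 10.0.0.2 (expiry=3+6=9). clock=3
Op 5: tick 2 -> clock=5.
Op 6: insert e.com -> 10.0.0.3 (expiry=5+17=22). clock=5
Op 7: insert b.com -> 10.0.0.1 (expiry=5+11=16). clock=5
Op 8: tick 1 -> clock=6.
Op 9: insert a.com -> 10.0.0.2 (expiry=6+12=18). clock=6
Op 10: insert b.com -> 10.0.0.1 (expiry=6+10=16). clock=6
Op 11: insert c.com -> 10.0.0.2 (expiry=6+8=14). clock=6
Op 12: tick 1 -> clock=7.
Op 13: insert b.com -> 10.0.0.1 (expiry=7+10=17). clock=7
Op 14: insert c.com -> 10.0.0.2 (expiry=7+2=9). clock=7
Op 15: insert c.com -> 10.0.0.3 (expiry=7+2=9). clock=7
Op 16: insert c.com -> 10.0.0.2 (expiry=7+7=14). clock=7
Op 17: tick 1 -> clock=8.
Op 18: insert e.com -> 10.0.0.1 (expiry=8+6=14). clock=8
Op 19: insert d.com -> 10.0.0.1 (expiry=8+16=24). clock=8
Op 20: tick 1 -> clock=9.
Op 21: tick 1 -> clock=10.
Op 22: insert a.com -> 10.0.0.3 (expiry=10+12=22). clock=10
Op 23: insert e.com -> 10.0.0.1 (expiry=10+2=12). clock=10
Op 24: tick 2 -> clock=12. purged={e.com}
Op 25: insert d.com -> 10.0.0.3 (expiry=12+5=17). clock=12
Op 26: tick 2 -> clock=14. purged={c.com}
Op 27: tick 2 -> clock=16.
Op 28: tick 1 -> clock=17. purged={b.com,d.com}
Op 29: insert b.com -> 10.0.0.1 (expiry=17+17=34). clock=17
Op 30: tick 1 -> clock=18.
Final clock = 18
Final cache (unexpired): {a.com,b.com} -> size=2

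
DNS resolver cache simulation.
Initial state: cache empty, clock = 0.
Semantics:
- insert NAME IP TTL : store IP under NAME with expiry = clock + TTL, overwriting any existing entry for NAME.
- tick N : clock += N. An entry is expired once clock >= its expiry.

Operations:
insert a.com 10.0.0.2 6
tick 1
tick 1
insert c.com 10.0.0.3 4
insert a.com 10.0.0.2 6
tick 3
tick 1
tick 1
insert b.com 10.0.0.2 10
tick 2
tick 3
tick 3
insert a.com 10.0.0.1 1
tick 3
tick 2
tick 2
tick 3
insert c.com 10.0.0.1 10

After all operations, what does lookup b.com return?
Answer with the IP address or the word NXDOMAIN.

Answer: NXDOMAIN

Derivation:
Op 1: insert a.com -> 10.0.0.2 (expiry=0+6=6). clock=0
Op 2: tick 1 -> clock=1.
Op 3: tick 1 -> clock=2.
Op 4: insert c.com -> 10.0.0.3 (expiry=2+4=6). clock=2
Op 5: insert a.com -> 10.0.0.2 (expiry=2+6=8). clock=2
Op 6: tick 3 -> clock=5.
Op 7: tick 1 -> clock=6. purged={c.com}
Op 8: tick 1 -> clock=7.
Op 9: insert b.com -> 10.0.0.2 (expiry=7+10=17). clock=7
Op 10: tick 2 -> clock=9. purged={a.com}
Op 11: tick 3 -> clock=12.
Op 12: tick 3 -> clock=15.
Op 13: insert a.com -> 10.0.0.1 (expiry=15+1=16). clock=15
Op 14: tick 3 -> clock=18. purged={a.com,b.com}
Op 15: tick 2 -> clock=20.
Op 16: tick 2 -> clock=22.
Op 17: tick 3 -> clock=25.
Op 18: insert c.com -> 10.0.0.1 (expiry=25+10=35). clock=25
lookup b.com: not in cache (expired or never inserted)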